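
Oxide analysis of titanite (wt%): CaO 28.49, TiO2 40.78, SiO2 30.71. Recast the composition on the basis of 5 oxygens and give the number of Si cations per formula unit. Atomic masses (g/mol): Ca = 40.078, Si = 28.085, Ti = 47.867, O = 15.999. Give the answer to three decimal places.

1.002 Si apfu

CaO: 28.49/56.077 = 0.50805 mol → 0.50805 mol Ca, 0.50805 mol O.
TiO2: 40.78/79.865 = 0.51061 mol → 0.51061 mol Ti, 1.02122 mol O.
SiO2: 30.71/60.083 = 0.51113 mol → 0.51113 mol Si, 1.02226 mol O.
Total oxygen = 2.55153 mol. Normalization factor = 5/2.55153 = 1.95961.
Si per 5 O = 0.51113 × 1.95961 = 1.002.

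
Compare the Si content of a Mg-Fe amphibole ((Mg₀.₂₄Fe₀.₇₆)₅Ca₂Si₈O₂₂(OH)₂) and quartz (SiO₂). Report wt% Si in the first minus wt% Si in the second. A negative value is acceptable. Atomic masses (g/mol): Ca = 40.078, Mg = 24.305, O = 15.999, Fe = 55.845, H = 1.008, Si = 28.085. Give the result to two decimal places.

M((Mg₀.₂₄Fe₀.₇₆)₅Ca₂Si₈O₂₂(OH)₂) = 932.205 g/mol, so wt% Si = 224.680/932.205 × 100 = 24.10%.
M(SiO₂) = 60.083 g/mol, so wt% Si = 28.085/60.083 × 100 = 46.74%.
24.10 − 46.74 = -22.64 pp.

-22.64 percentage points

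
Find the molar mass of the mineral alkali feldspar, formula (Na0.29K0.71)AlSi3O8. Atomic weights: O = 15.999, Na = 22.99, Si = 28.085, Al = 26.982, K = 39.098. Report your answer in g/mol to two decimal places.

273.66 g/mol

Na: 0.29 × 22.99 = 6.6671
K: 0.71 × 39.098 = 27.7596
Al: 1 × 26.982 = 26.9820
Si: 3 × 28.085 = 84.2550
O: 8 × 15.999 = 127.9920
Summing the contributions gives the formula mass.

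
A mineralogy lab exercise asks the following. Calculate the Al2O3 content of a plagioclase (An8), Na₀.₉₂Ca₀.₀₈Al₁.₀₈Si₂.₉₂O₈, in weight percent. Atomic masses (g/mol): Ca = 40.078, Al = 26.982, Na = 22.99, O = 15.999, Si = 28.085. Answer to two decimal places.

Molar mass of Na₀.₉₂Ca₀.₀₈Al₁.₀₈Si₂.₉₂O₈ = 0.92×22.99 + 0.08×40.078 + 1.08×26.982 + 2.92×28.085 + 8×15.999 = 263.498 g/mol.
Each formula unit contains 1.08 Al, equivalent to 1.08/2 = 0.5400 mol Al2O3.
M(Al2O3) = 2×26.982 + 3×15.999 = 101.961 g/mol.
Mass of Al2O3 per formula unit = 0.5400 × 101.961 = 55.059 g.
Al2O3 wt% = 55.059 / 263.498 × 100 = 20.90%.

20.90 wt%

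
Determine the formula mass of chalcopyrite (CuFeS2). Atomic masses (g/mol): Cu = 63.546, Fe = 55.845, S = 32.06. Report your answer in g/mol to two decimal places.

Cu: 1 × 63.546 = 63.5460
Fe: 1 × 55.845 = 55.8450
S: 2 × 32.06 = 64.1200
Summing the contributions gives the formula mass.

183.51 g/mol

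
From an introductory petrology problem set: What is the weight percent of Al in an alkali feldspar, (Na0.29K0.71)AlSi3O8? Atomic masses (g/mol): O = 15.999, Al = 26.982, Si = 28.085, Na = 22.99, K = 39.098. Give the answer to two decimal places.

9.86 mass %

Molar mass of (Na0.29K0.71)AlSi3O8: 0.29×22.99 + 0.71×39.098 + 1×26.982 + 3×28.085 + 8×15.999 = 273.656 g/mol.
Mass of Al per formula unit: 1 × 26.982 = 26.982 g.
Weight fraction Al = 26.982 / 273.656 = 0.0986.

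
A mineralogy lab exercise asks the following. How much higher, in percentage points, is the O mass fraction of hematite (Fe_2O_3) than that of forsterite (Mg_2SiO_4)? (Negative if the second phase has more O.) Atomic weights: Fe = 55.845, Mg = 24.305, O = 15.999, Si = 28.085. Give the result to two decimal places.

-15.43 percentage points

O in Fe_2O_3: molar mass 159.687 g/mol; 3×15.999 = 47.997 g → 30.06 wt%.
O in Mg_2SiO_4: molar mass 140.691 g/mol; 4×15.999 = 63.996 g → 45.49 wt%.
Difference = 30.06 − 45.49 = -15.43 percentage points.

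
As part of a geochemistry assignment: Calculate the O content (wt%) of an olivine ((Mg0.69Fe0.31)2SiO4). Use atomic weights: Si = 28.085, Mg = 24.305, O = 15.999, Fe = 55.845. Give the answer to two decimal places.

39.94 wt%

Formula mass = 1.38*24.305 + 0.62*55.845 + 1*28.085 + 4*15.999 = 160.246 g/mol, of which 63.996 g is O.
So O makes up 63.996/160.246 = 0.3994 of the mass, i.e. 39.94%.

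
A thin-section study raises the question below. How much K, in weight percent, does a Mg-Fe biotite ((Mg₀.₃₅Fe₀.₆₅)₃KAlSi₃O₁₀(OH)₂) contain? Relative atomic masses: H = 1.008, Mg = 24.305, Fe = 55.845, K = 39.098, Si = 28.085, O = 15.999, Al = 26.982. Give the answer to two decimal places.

8.17 weight percent

Formula mass = 1.05×24.305 + 1.95×55.845 + 1×39.098 + 1×26.982 + 3×28.085 + 12×15.999 + 2×1.008 = 478.757 g/mol, of which 39.098 g is K.
So K makes up 39.098/478.757 = 0.0817 of the mass, i.e. 8.17%.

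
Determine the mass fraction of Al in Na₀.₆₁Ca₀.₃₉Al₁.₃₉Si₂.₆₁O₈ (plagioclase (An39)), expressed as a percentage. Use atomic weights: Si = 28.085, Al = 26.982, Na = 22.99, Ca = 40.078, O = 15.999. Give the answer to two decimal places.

M(Na₀.₆₁Ca₀.₃₉Al₁.₃₉Si₂.₆₁O₈) = 268.453 g/mol.
Al contributes 1.39 × 26.982 = 37.505 g per mole.
37.505/268.453 = 0.1397 → 13.97%.

13.97 mass %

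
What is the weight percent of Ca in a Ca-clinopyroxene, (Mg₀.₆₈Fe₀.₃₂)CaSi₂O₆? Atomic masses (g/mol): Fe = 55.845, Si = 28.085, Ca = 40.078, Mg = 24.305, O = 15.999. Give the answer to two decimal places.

17.68 mass %

Formula mass = 0.68·24.305 + 0.32·55.845 + 1·40.078 + 2·28.085 + 6·15.999 = 226.640 g/mol, of which 40.078 g is Ca.
So Ca makes up 40.078/226.640 = 0.1768 of the mass, i.e. 17.68%.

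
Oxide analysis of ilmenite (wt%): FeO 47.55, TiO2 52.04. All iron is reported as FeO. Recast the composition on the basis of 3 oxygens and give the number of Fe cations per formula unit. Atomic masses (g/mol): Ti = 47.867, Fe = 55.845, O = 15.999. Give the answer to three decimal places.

1.010 Fe apfu

FeO: 47.55/71.844 = 0.66185 mol → 0.66185 mol Fe, 0.66185 mol O.
TiO2: 52.04/79.865 = 0.65160 mol → 0.65160 mol Ti, 1.30320 mol O.
Total oxygen = 1.96505 mol. Normalization factor = 3/1.96505 = 1.52668.
Fe per 3 O = 0.66185 × 1.52668 = 1.010.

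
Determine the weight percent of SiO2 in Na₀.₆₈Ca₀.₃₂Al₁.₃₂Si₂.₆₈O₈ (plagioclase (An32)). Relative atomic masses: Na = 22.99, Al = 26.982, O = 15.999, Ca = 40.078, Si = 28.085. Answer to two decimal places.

60.23 wt%

Formula mass = 267.334 g/mol.
2.68 Si → 2.6800 mol SiO2 per formula unit; M(SiO2) = 60.083, so SiO2 mass = 161.022 g.
161.022/267.334 × 100 = 60.23 wt%.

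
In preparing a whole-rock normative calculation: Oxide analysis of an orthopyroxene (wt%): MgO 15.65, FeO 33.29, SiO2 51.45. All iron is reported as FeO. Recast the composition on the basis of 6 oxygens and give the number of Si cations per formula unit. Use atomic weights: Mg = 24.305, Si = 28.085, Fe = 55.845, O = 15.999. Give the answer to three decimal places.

MgO (M=40.304): mol = 0.38830; Mg = 0.38830, O = 0.38830.
FeO (M=71.844): mol = 0.46337; Fe = 0.46337, O = 0.46337.
SiO2 (M=60.083): mol = 0.85632; Si = 0.85632, O = 1.71264.
ΣO = 2.56431; factor = 6/ΣO = 2.33981.
Si apfu = 0.85632 × 2.33981 = 2.004.

2.004 Si apfu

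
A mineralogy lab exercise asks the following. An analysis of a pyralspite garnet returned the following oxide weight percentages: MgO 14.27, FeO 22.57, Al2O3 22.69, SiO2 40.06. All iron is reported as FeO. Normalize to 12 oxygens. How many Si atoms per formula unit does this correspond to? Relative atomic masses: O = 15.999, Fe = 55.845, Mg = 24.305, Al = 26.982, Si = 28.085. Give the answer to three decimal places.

MgO: 14.27/40.304 = 0.35406 mol → 0.35406 mol Mg, 0.35406 mol O.
FeO: 22.57/71.844 = 0.31415 mol → 0.31415 mol Fe, 0.31415 mol O.
Al2O3: 22.69/101.961 = 0.22254 mol → 0.44508 mol Al, 0.66762 mol O.
SiO2: 40.06/60.083 = 0.66674 mol → 0.66674 mol Si, 1.33348 mol O.
Total oxygen = 2.66931 mol. Normalization factor = 12/2.66931 = 4.49554.
Si per 12 O = 0.66674 × 4.49554 = 2.997.

2.997 Si apfu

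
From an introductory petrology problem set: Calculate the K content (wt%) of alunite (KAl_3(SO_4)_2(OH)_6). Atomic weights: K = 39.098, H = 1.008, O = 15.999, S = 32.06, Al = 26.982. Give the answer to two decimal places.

9.44 wt%

Formula mass = 1*39.098 + 3*26.982 + 2*32.06 + 14*15.999 + 6*1.008 = 414.198 g/mol, of which 39.098 g is K.
So K makes up 39.098/414.198 = 0.0944 of the mass, i.e. 9.44%.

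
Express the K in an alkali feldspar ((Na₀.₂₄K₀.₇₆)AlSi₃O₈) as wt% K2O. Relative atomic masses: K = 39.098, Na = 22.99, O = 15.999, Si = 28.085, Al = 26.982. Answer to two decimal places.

13.04 wt%

Formula mass = 274.461 g/mol.
0.76 K → 0.3800 mol K2O per formula unit; M(K2O) = 94.195, so K2O mass = 35.794 g.
35.794/274.461 × 100 = 13.04 wt%.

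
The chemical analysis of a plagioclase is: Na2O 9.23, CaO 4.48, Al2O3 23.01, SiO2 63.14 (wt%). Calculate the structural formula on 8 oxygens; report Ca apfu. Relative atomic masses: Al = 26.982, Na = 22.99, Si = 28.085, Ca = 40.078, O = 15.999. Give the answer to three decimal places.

0.213 Ca apfu

9.23 wt% Na2O ÷ 61.979 g/mol = 0.14892 mol, giving 0.29784 Na and 0.14892 O.
4.48 wt% CaO ÷ 56.077 g/mol = 0.07989 mol, giving 0.07989 Ca and 0.07989 O.
23.01 wt% Al2O3 ÷ 101.961 g/mol = 0.22567 mol, giving 0.45134 Al and 0.67701 O.
63.14 wt% SiO2 ÷ 60.083 g/mol = 1.05088 mol, giving 1.05088 Si and 2.10176 O.
Oxygen sums to 3.00758; scaling by 8/3.00758 = 2.65995 puts the formula on 8 O.
Ca: 0.07989 × 2.65995 = 0.213 atoms per formula unit.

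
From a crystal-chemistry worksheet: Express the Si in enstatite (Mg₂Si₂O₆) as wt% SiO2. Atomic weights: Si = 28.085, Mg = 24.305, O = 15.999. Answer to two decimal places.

M(Mg₂Si₂O₆) = 200.774 g/mol; M(SiO2) = 60.083 g/mol.
Moles SiO2 per formula unit = 2 Si ÷ 1 = 2.0000.
SiO2 fraction = (2.0000 × 60.083) / 200.774 = 120.166/200.774 = 0.5985.

59.85 wt%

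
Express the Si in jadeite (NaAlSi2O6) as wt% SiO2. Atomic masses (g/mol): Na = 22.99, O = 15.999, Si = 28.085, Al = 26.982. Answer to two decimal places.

Molar mass of NaAlSi2O6 = 1*22.99 + 1*26.982 + 2*28.085 + 6*15.999 = 202.136 g/mol.
Each formula unit contains 2 Si, equivalent to 2/1 = 2.0000 mol SiO2.
M(SiO2) = 1×28.085 + 2×15.999 = 60.083 g/mol.
Mass of SiO2 per formula unit = 2.0000 × 60.083 = 120.166 g.
SiO2 wt% = 120.166 / 202.136 × 100 = 59.45%.

59.45 wt%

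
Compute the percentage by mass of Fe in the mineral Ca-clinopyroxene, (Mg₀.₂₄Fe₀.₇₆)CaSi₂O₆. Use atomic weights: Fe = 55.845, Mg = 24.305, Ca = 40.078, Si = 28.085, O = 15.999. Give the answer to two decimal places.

Molar mass of (Mg₀.₂₄Fe₀.₇₆)CaSi₂O₆: 0.24·24.305 + 0.76·55.845 + 1·40.078 + 2·28.085 + 6·15.999 = 240.517 g/mol.
Mass of Fe per formula unit: 0.76 × 55.845 = 42.442 g.
Weight fraction Fe = 42.442 / 240.517 = 0.1765.

17.65 mass %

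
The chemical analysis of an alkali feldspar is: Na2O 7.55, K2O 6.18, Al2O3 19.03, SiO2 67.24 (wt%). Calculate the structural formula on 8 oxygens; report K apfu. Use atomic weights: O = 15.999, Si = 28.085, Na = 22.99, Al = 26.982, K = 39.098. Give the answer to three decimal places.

Na2O: 7.55/61.979 = 0.12182 mol → 0.24364 mol Na, 0.12182 mol O.
K2O: 6.18/94.195 = 0.06561 mol → 0.13122 mol K, 0.06561 mol O.
Al2O3: 19.03/101.961 = 0.18664 mol → 0.37328 mol Al, 0.55992 mol O.
SiO2: 67.24/60.083 = 1.11912 mol → 1.11912 mol Si, 2.23824 mol O.
Total oxygen = 2.98559 mol. Normalization factor = 8/2.98559 = 2.67954.
K per 8 O = 0.13122 × 2.67954 = 0.352.

0.352 K apfu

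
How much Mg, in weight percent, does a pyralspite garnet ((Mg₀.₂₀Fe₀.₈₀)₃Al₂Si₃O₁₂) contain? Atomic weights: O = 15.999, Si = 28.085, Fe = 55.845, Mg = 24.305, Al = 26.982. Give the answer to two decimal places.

Molar mass of (Mg₀.₂₀Fe₀.₈₀)₃Al₂Si₃O₁₂: 0.60*24.305 + 2.40*55.845 + 2*26.982 + 3*28.085 + 12*15.999 = 478.818 g/mol.
Mass of Mg per formula unit: 0.60 × 24.305 = 14.583 g.
Weight fraction Mg = 14.583 / 478.818 = 0.0305.

3.05 weight percent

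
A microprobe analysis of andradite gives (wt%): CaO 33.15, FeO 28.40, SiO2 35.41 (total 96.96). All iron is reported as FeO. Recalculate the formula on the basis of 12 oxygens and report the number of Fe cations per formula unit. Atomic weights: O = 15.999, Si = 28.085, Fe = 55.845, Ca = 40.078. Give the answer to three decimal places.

33.15 wt% CaO ÷ 56.077 g/mol = 0.59115 mol, giving 0.59115 Ca and 0.59115 O.
28.40 wt% FeO ÷ 71.844 g/mol = 0.39530 mol, giving 0.39530 Fe and 0.39530 O.
35.41 wt% SiO2 ÷ 60.083 g/mol = 0.58935 mol, giving 0.58935 Si and 1.17870 O.
Oxygen sums to 2.16515; scaling by 12/2.16515 = 5.54234 puts the formula on 12 O.
Fe: 0.39530 × 5.54234 = 2.191 atoms per formula unit.

2.191 Fe apfu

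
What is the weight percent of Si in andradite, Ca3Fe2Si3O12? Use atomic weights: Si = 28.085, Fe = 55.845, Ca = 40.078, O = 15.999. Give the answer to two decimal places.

Formula mass = 3·40.078 + 2·55.845 + 3·28.085 + 12·15.999 = 508.167 g/mol, of which 84.255 g is Si.
So Si makes up 84.255/508.167 = 0.1658 of the mass, i.e. 16.58%.

16.58 wt%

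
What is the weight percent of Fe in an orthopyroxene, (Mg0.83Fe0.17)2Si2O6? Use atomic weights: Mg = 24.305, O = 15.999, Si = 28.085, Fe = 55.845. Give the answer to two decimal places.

8.98 mass %

M((Mg0.83Fe0.17)2Si2O6) = 211.498 g/mol.
Fe contributes 0.34 × 55.845 = 18.987 g per mole.
18.987/211.498 = 0.0898 → 8.98%.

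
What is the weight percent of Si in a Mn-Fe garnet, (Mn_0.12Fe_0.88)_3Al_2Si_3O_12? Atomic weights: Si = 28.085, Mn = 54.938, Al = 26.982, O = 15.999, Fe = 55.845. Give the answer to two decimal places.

Formula mass = 0.36×54.938 + 2.64×55.845 + 2×26.982 + 3×28.085 + 12×15.999 = 497.415 g/mol, of which 84.255 g is Si.
So Si makes up 84.255/497.415 = 0.1694 of the mass, i.e. 16.94%.

16.94 weight percent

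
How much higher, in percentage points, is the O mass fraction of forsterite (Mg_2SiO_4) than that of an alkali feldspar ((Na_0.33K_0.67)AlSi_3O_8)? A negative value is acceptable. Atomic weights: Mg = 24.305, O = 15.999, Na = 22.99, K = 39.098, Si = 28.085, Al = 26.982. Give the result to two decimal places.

M(Mg_2SiO_4) = 140.691 g/mol, so wt% O = 63.996/140.691 × 100 = 45.49%.
M((Na_0.33K_0.67)AlSi_3O_8) = 273.011 g/mol, so wt% O = 127.992/273.011 × 100 = 46.88%.
45.49 − 46.88 = -1.39 pp.

-1.39 percentage points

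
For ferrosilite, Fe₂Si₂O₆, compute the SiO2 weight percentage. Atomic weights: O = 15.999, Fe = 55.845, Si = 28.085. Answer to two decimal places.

Molar mass of Fe₂Si₂O₆ = 2×55.845 + 2×28.085 + 6×15.999 = 263.854 g/mol.
Each formula unit contains 2 Si, equivalent to 2/1 = 2.0000 mol SiO2.
M(SiO2) = 1×28.085 + 2×15.999 = 60.083 g/mol.
Mass of SiO2 per formula unit = 2.0000 × 60.083 = 120.166 g.
SiO2 wt% = 120.166 / 263.854 × 100 = 45.54%.

45.54 wt%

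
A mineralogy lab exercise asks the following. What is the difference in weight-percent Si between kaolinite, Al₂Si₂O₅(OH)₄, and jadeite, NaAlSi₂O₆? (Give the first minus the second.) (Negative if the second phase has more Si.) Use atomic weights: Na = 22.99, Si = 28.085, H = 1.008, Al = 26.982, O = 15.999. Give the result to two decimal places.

First mineral: 56.170 g Si in 258.157 g formula = 21.76 wt% Si.
Second mineral: 56.170 g Si in 202.136 g formula = 27.79 wt% Si.
21.76% − 27.79% gives a difference of -6.03 percentage points.

-6.03 percentage points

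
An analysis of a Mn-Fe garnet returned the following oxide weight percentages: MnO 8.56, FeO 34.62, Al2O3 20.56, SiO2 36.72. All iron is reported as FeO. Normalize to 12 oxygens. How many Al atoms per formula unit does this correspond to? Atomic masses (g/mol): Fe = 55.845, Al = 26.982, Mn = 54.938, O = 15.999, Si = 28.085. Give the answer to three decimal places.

1.992 Al apfu

MnO (M=70.937): mol = 0.12067; Mn = 0.12067, O = 0.12067.
FeO (M=71.844): mol = 0.48188; Fe = 0.48188, O = 0.48188.
Al2O3 (M=101.961): mol = 0.20165; Al = 0.40330, O = 0.60495.
SiO2 (M=60.083): mol = 0.61115; Si = 0.61115, O = 1.22230.
ΣO = 2.42980; factor = 12/ΣO = 4.93868.
Al apfu = 0.40330 × 4.93868 = 1.992.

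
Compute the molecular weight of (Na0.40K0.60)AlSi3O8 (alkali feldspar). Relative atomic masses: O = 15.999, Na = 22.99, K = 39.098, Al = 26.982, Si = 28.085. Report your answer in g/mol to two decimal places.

271.88 g/mol

Na: 0.40 × 22.99 = 9.1960
K: 0.60 × 39.098 = 23.4588
Al: 1 × 26.982 = 26.9820
Si: 3 × 28.085 = 84.2550
O: 8 × 15.999 = 127.9920
Summing the contributions gives the formula mass.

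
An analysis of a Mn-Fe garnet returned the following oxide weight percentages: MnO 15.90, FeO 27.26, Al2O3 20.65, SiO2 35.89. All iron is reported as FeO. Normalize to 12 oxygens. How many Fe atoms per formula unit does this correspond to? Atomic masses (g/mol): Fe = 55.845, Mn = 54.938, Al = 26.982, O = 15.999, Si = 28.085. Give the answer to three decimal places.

MnO (M=70.937): mol = 0.22414; Mn = 0.22414, O = 0.22414.
FeO (M=71.844): mol = 0.37943; Fe = 0.37943, O = 0.37943.
Al2O3 (M=101.961): mol = 0.20253; Al = 0.40506, O = 0.60759.
SiO2 (M=60.083): mol = 0.59734; Si = 0.59734, O = 1.19468.
ΣO = 2.40584; factor = 12/ΣO = 4.98786.
Fe apfu = 0.37943 × 4.98786 = 1.893.

1.893 Fe apfu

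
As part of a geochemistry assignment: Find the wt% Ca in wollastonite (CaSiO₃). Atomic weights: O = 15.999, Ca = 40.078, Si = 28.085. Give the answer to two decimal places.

34.50 wt%

Molar mass of CaSiO₃: 1*40.078 + 1*28.085 + 3*15.999 = 116.160 g/mol.
Mass of Ca per formula unit: 1 × 40.078 = 40.078 g.
Weight fraction Ca = 40.078 / 116.160 = 0.3450.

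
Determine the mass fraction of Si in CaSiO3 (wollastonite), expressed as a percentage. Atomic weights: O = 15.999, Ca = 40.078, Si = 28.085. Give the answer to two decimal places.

M(CaSiO3) = 116.160 g/mol.
Si contributes 1 × 28.085 = 28.085 g per mole.
28.085/116.160 = 0.2418 → 24.18%.

24.18 wt%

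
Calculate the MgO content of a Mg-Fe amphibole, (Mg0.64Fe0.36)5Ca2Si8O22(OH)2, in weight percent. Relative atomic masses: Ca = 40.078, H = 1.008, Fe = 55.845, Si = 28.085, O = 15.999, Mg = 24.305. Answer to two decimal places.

14.84 wt%

Formula mass = 869.125 g/mol.
3.20 Mg → 3.2000 mol MgO per formula unit; M(MgO) = 40.304, so MgO mass = 128.973 g.
128.973/869.125 × 100 = 14.84 wt%.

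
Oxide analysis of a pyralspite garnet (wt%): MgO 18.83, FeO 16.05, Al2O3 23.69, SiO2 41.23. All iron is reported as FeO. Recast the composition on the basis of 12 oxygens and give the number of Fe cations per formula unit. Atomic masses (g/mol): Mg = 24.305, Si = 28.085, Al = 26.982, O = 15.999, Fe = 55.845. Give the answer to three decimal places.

18.83 wt% MgO ÷ 40.304 g/mol = 0.46720 mol, giving 0.46720 Mg and 0.46720 O.
16.05 wt% FeO ÷ 71.844 g/mol = 0.22340 mol, giving 0.22340 Fe and 0.22340 O.
23.69 wt% Al2O3 ÷ 101.961 g/mol = 0.23234 mol, giving 0.46468 Al and 0.69702 O.
41.23 wt% SiO2 ÷ 60.083 g/mol = 0.68622 mol, giving 0.68622 Si and 1.37244 O.
Oxygen sums to 2.76006; scaling by 12/2.76006 = 4.34773 puts the formula on 12 O.
Fe: 0.22340 × 4.34773 = 0.971 atoms per formula unit.

0.971 Fe apfu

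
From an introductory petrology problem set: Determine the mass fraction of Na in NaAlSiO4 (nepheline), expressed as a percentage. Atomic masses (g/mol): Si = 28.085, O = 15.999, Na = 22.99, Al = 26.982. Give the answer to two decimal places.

Molar mass of NaAlSiO4: 1×22.99 + 1×26.982 + 1×28.085 + 4×15.999 = 142.053 g/mol.
Mass of Na per formula unit: 1 × 22.99 = 22.990 g.
Weight fraction Na = 22.990 / 142.053 = 0.1618.

16.18 mass %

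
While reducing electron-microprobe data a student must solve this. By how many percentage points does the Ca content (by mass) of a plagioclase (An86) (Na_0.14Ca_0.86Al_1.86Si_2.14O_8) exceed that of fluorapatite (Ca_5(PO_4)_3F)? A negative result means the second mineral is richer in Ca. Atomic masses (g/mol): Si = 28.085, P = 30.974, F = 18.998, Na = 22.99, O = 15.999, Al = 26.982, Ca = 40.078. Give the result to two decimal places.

-27.25 percentage points

Ca in Na_0.14Ca_0.86Al_1.86Si_2.14O_8: molar mass 275.966 g/mol; 0.86×40.078 = 34.467 g → 12.49 wt%.
Ca in Ca_5(PO_4)_3F: molar mass 504.298 g/mol; 5×40.078 = 200.390 g → 39.74 wt%.
Difference = 12.49 − 39.74 = -27.25 percentage points.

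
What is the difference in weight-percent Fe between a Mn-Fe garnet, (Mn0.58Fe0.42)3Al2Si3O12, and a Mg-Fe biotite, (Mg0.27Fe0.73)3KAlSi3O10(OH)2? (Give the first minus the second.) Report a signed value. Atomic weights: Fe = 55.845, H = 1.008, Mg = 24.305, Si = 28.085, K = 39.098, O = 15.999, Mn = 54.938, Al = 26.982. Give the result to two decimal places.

-10.97 percentage points

M((Mn0.58Fe0.42)3Al2Si3O12) = 496.164 g/mol, so wt% Fe = 70.365/496.164 × 100 = 14.18%.
M((Mg0.27Fe0.73)3KAlSi3O10(OH)2) = 486.327 g/mol, so wt% Fe = 122.301/486.327 × 100 = 25.15%.
14.18 − 25.15 = -10.97 pp.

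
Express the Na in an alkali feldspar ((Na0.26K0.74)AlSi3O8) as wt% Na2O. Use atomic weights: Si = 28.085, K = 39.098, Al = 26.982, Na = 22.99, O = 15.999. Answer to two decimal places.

Formula mass = 274.139 g/mol.
0.26 Na → 0.1300 mol Na2O per formula unit; M(Na2O) = 61.979, so Na2O mass = 8.057 g.
8.057/274.139 × 100 = 2.94 wt%.

2.94 wt%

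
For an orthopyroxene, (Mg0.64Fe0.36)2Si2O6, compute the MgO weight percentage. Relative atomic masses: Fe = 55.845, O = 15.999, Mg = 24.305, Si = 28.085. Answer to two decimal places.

23.08 wt%

Molar mass of (Mg0.64Fe0.36)2Si2O6 = 1.28·24.305 + 0.72·55.845 + 2·28.085 + 6·15.999 = 223.483 g/mol.
Each formula unit contains 1.28 Mg, equivalent to 1.28/1 = 1.2800 mol MgO.
M(MgO) = 1×24.305 + 1×15.999 = 40.304 g/mol.
Mass of MgO per formula unit = 1.2800 × 40.304 = 51.589 g.
MgO wt% = 51.589 / 223.483 × 100 = 23.08%.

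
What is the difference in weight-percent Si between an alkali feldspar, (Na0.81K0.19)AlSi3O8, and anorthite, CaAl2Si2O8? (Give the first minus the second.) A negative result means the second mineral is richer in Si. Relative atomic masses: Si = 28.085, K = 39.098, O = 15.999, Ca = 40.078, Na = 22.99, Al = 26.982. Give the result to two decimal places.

11.57 percentage points

First mineral: 84.255 g Si in 265.280 g formula = 31.76 wt% Si.
Second mineral: 56.170 g Si in 278.204 g formula = 20.19 wt% Si.
31.76% − 20.19% gives a difference of 11.57 percentage points.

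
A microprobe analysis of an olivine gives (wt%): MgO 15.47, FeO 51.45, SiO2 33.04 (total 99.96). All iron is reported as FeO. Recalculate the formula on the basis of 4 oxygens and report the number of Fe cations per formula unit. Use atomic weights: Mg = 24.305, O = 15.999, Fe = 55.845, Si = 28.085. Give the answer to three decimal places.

MgO (M=40.304): mol = 0.38383; Mg = 0.38383, O = 0.38383.
FeO (M=71.844): mol = 0.71613; Fe = 0.71613, O = 0.71613.
SiO2 (M=60.083): mol = 0.54991; Si = 0.54991, O = 1.09982.
ΣO = 2.19978; factor = 4/ΣO = 1.81836.
Fe apfu = 0.71613 × 1.81836 = 1.302.

1.302 Fe apfu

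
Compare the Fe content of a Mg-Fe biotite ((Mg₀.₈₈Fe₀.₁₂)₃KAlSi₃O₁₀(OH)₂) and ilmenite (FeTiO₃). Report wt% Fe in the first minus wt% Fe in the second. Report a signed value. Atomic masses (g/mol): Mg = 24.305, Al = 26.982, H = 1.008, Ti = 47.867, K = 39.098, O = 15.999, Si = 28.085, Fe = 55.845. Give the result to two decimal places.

-32.12 percentage points

M((Mg₀.₈₈Fe₀.₁₂)₃KAlSi₃O₁₀(OH)₂) = 428.608 g/mol, so wt% Fe = 20.104/428.608 × 100 = 4.69%.
M(FeTiO₃) = 151.709 g/mol, so wt% Fe = 55.845/151.709 × 100 = 36.81%.
4.69 − 36.81 = -32.12 pp.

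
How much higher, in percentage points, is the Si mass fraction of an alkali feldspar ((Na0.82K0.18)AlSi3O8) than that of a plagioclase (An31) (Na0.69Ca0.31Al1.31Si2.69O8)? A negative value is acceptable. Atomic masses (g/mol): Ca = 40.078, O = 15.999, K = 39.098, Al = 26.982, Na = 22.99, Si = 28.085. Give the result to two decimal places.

Si in (Na0.82K0.18)AlSi3O8: molar mass 265.118 g/mol; 3×28.085 = 84.255 g → 31.78 wt%.
Si in Na0.69Ca0.31Al1.31Si2.69O8: molar mass 267.174 g/mol; 2.69×28.085 = 75.549 g → 28.28 wt%.
Difference = 31.78 − 28.28 = 3.50 percentage points.

3.50 percentage points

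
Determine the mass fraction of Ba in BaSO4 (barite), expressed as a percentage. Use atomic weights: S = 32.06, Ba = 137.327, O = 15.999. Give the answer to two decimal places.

Molar mass of BaSO4: 1*137.327 + 1*32.06 + 4*15.999 = 233.383 g/mol.
Mass of Ba per formula unit: 1 × 137.327 = 137.327 g.
Weight fraction Ba = 137.327 / 233.383 = 0.5884.

58.84 wt%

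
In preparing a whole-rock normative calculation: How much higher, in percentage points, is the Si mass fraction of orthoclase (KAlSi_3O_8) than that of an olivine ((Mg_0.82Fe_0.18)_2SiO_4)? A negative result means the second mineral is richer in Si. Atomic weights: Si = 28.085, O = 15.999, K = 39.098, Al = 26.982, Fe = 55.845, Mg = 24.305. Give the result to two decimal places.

11.80 percentage points

Si in KAlSi_3O_8: molar mass 278.327 g/mol; 3×28.085 = 84.255 g → 30.27 wt%.
Si in (Mg_0.82Fe_0.18)_2SiO_4: molar mass 152.045 g/mol; 1×28.085 = 28.085 g → 18.47 wt%.
Difference = 30.27 − 18.47 = 11.80 percentage points.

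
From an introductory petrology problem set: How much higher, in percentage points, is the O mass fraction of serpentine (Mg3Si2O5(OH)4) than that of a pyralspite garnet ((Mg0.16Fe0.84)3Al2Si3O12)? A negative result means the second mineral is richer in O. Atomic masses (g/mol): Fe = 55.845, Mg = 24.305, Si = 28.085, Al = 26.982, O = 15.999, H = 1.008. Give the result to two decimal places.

M(Mg3Si2O5(OH)4) = 277.108 g/mol, so wt% O = 143.991/277.108 × 100 = 51.96%.
M((Mg0.16Fe0.84)3Al2Si3O12) = 482.603 g/mol, so wt% O = 191.988/482.603 × 100 = 39.78%.
51.96 − 39.78 = 12.18 pp.

12.18 percentage points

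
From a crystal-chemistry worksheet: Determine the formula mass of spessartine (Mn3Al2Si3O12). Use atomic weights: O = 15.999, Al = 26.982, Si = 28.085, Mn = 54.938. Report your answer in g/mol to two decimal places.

M = 3×54.938 + 2×26.982 + 3×28.085 + 12×15.999

495.02 g/mol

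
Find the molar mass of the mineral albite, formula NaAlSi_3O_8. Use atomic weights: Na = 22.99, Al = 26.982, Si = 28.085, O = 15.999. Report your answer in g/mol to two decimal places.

M = 1(22.99) + 1(26.982) + 3(28.085) + 8(15.999)

262.22 g/mol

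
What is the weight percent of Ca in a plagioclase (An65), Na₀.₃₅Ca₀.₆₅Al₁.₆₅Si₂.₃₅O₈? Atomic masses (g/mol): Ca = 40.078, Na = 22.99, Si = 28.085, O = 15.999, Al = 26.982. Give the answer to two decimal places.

Molar mass of Na₀.₃₅Ca₀.₆₅Al₁.₆₅Si₂.₃₅O₈: 0.35·22.99 + 0.65·40.078 + 1.65·26.982 + 2.35·28.085 + 8·15.999 = 272.609 g/mol.
Mass of Ca per formula unit: 0.65 × 40.078 = 26.051 g.
Weight fraction Ca = 26.051 / 272.609 = 0.0956.

9.56 weight percent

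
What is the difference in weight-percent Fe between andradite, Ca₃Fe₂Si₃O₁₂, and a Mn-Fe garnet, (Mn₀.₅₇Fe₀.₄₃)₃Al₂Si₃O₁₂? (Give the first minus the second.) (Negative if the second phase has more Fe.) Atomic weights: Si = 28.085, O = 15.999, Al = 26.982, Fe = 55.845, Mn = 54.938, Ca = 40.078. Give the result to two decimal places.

7.46 percentage points

M(Ca₃Fe₂Si₃O₁₂) = 508.167 g/mol, so wt% Fe = 111.690/508.167 × 100 = 21.98%.
M((Mn₀.₅₇Fe₀.₄₃)₃Al₂Si₃O₁₂) = 496.191 g/mol, so wt% Fe = 72.040/496.191 × 100 = 14.52%.
21.98 − 14.52 = 7.46 pp.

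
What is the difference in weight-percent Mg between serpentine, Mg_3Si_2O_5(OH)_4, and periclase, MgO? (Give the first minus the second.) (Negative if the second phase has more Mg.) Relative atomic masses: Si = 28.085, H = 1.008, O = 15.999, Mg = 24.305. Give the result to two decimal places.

First mineral: 72.915 g Mg in 277.108 g formula = 26.31 wt% Mg.
Second mineral: 24.305 g Mg in 40.304 g formula = 60.30 wt% Mg.
26.31% − 60.30% gives a difference of -33.99 percentage points.

-33.99 percentage points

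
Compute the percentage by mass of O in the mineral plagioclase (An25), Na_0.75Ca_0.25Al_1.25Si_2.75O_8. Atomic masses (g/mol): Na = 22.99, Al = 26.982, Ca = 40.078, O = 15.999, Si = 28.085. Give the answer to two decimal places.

48.08 weight percent

Molar mass of Na_0.75Ca_0.25Al_1.25Si_2.75O_8: 0.75·22.99 + 0.25·40.078 + 1.25·26.982 + 2.75·28.085 + 8·15.999 = 266.215 g/mol.
Mass of O per formula unit: 8 × 15.999 = 127.992 g.
Weight fraction O = 127.992 / 266.215 = 0.4808.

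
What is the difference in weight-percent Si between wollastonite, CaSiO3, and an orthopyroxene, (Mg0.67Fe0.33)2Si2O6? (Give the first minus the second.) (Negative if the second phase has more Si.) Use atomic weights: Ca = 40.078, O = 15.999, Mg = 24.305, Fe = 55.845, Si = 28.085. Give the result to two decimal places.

Si in CaSiO3: molar mass 116.160 g/mol; 1×28.085 = 28.085 g → 24.18 wt%.
Si in (Mg0.67Fe0.33)2Si2O6: molar mass 221.590 g/mol; 2×28.085 = 56.170 g → 25.35 wt%.
Difference = 24.18 − 25.35 = -1.17 percentage points.

-1.17 percentage points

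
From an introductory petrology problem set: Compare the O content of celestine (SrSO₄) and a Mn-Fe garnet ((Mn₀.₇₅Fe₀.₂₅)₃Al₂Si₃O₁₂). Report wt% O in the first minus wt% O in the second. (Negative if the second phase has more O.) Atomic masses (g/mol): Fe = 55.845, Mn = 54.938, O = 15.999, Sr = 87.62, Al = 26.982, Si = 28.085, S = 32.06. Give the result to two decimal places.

M(SrSO₄) = 183.676 g/mol, so wt% O = 63.996/183.676 × 100 = 34.84%.
M((Mn₀.₇₅Fe₀.₂₅)₃Al₂Si₃O₁₂) = 495.701 g/mol, so wt% O = 191.988/495.701 × 100 = 38.73%.
34.84 − 38.73 = -3.89 pp.

-3.89 percentage points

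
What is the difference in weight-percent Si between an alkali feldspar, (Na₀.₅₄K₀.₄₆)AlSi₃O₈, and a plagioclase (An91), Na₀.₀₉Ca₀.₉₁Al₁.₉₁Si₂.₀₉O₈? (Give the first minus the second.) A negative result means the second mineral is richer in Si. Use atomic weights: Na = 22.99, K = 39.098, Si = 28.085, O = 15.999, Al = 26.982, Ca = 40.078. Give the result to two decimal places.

10.04 percentage points

First mineral: 84.255 g Si in 269.629 g formula = 31.25 wt% Si.
Second mineral: 58.698 g Si in 276.765 g formula = 21.21 wt% Si.
31.25% − 21.21% gives a difference of 10.04 percentage points.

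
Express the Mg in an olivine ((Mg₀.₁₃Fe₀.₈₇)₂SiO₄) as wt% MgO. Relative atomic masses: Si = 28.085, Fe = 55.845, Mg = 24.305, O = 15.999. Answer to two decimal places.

Formula mass = 195.571 g/mol.
0.26 Mg → 0.2600 mol MgO per formula unit; M(MgO) = 40.304, so MgO mass = 10.479 g.
10.479/195.571 × 100 = 5.36 wt%.

5.36 wt%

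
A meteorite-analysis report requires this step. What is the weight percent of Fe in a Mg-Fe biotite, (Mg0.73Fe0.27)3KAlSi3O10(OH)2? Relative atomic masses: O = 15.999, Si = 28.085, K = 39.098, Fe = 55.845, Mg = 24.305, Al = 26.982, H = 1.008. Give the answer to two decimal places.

10.22 weight percent

M((Mg0.73Fe0.27)3KAlSi3O10(OH)2) = 442.801 g/mol.
Fe contributes 0.81 × 55.845 = 45.234 g per mole.
45.234/442.801 = 0.1022 → 10.22%.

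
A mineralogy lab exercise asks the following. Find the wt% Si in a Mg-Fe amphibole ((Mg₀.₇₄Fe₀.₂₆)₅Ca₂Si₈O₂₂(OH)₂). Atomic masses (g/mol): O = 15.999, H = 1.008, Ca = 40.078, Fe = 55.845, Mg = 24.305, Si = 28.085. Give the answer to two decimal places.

26.33 wt%

M((Mg₀.₇₄Fe₀.₂₆)₅Ca₂Si₈O₂₂(OH)₂) = 853.355 g/mol.
Si contributes 8 × 28.085 = 224.680 g per mole.
224.680/853.355 = 0.2633 → 26.33%.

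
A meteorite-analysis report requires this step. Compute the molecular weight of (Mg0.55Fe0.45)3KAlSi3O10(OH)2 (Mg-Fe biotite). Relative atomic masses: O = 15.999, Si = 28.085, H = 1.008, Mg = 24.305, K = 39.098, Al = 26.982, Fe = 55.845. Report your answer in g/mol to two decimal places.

459.83 g/mol

M = 1.65(24.305) + 1.35(55.845) + 1(39.098) + 1(26.982) + 3(28.085) + 12(15.999) + 2(1.008)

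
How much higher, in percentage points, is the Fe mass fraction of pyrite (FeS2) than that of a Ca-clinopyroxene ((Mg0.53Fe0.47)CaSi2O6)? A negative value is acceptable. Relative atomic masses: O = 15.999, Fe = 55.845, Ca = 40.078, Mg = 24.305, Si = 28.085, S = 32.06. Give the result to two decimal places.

M(FeS2) = 119.965 g/mol, so wt% Fe = 55.845/119.965 × 100 = 46.55%.
M((Mg0.53Fe0.47)CaSi2O6) = 231.371 g/mol, so wt% Fe = 26.247/231.371 × 100 = 11.34%.
46.55 − 11.34 = 35.21 pp.

35.21 percentage points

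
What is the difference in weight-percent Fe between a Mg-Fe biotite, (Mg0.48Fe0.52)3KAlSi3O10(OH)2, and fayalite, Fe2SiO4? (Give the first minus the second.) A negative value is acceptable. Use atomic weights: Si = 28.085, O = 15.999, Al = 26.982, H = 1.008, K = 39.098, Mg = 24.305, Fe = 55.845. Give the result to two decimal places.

-36.13 percentage points

Fe in (Mg0.48Fe0.52)3KAlSi3O10(OH)2: molar mass 466.456 g/mol; 1.56×55.845 = 87.118 g → 18.68 wt%.
Fe in Fe2SiO4: molar mass 203.771 g/mol; 2×55.845 = 111.690 g → 54.81 wt%.
Difference = 18.68 − 54.81 = -36.13 percentage points.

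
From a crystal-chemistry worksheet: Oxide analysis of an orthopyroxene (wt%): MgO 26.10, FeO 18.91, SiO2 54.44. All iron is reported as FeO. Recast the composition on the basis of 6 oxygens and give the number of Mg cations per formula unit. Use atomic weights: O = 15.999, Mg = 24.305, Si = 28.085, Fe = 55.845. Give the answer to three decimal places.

MgO (M=40.304): mol = 0.64758; Mg = 0.64758, O = 0.64758.
FeO (M=71.844): mol = 0.26321; Fe = 0.26321, O = 0.26321.
SiO2 (M=60.083): mol = 0.90608; Si = 0.90608, O = 1.81216.
ΣO = 2.72295; factor = 6/ΣO = 2.20349.
Mg apfu = 0.64758 × 2.20349 = 1.427.

1.427 Mg apfu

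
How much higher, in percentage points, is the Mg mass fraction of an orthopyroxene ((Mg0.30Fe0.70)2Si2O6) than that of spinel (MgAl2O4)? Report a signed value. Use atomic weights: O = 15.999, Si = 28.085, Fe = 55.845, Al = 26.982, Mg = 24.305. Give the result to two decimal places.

-11.13 percentage points

M((Mg0.30Fe0.70)2Si2O6) = 244.930 g/mol, so wt% Mg = 14.583/244.930 × 100 = 5.95%.
M(MgAl2O4) = 142.265 g/mol, so wt% Mg = 24.305/142.265 × 100 = 17.08%.
5.95 − 17.08 = -11.13 pp.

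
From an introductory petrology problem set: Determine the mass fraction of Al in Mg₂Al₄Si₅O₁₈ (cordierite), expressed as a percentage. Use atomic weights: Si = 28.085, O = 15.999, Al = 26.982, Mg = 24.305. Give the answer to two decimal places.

18.45 wt%

Molar mass of Mg₂Al₄Si₅O₁₈: 2×24.305 + 4×26.982 + 5×28.085 + 18×15.999 = 584.945 g/mol.
Mass of Al per formula unit: 4 × 26.982 = 107.928 g.
Weight fraction Al = 107.928 / 584.945 = 0.1845.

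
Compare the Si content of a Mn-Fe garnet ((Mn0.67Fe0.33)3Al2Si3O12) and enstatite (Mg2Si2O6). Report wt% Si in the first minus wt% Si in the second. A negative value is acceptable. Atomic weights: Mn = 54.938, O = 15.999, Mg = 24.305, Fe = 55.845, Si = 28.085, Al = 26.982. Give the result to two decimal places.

M((Mn0.67Fe0.33)3Al2Si3O12) = 495.919 g/mol, so wt% Si = 84.255/495.919 × 100 = 16.99%.
M(Mg2Si2O6) = 200.774 g/mol, so wt% Si = 56.170/200.774 × 100 = 27.98%.
16.99 − 27.98 = -10.99 pp.

-10.99 percentage points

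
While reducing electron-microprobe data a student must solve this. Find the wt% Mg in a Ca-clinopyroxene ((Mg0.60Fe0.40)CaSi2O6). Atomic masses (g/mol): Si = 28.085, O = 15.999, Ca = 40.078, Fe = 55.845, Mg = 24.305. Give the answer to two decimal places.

6.36 mass %

M((Mg0.60Fe0.40)CaSi2O6) = 229.163 g/mol.
Mg contributes 0.60 × 24.305 = 14.583 g per mole.
14.583/229.163 = 0.0636 → 6.36%.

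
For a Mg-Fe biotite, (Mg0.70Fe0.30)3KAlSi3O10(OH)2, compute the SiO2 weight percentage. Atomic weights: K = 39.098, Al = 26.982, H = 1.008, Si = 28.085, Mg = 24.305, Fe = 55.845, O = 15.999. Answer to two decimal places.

40.45 wt%

Molar mass of (Mg0.70Fe0.30)3KAlSi3O10(OH)2 = 2.10·24.305 + 0.90·55.845 + 1·39.098 + 1·26.982 + 3·28.085 + 12·15.999 + 2·1.008 = 445.640 g/mol.
Each formula unit contains 3 Si, equivalent to 3/1 = 3.0000 mol SiO2.
M(SiO2) = 1×28.085 + 2×15.999 = 60.083 g/mol.
Mass of SiO2 per formula unit = 3.0000 × 60.083 = 180.249 g.
SiO2 wt% = 180.249 / 445.640 × 100 = 40.45%.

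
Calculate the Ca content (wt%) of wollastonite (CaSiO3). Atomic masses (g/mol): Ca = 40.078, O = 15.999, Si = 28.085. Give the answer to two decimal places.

34.50 wt%

Formula mass = 1·40.078 + 1·28.085 + 3·15.999 = 116.160 g/mol, of which 40.078 g is Ca.
So Ca makes up 40.078/116.160 = 0.3450 of the mass, i.e. 34.50%.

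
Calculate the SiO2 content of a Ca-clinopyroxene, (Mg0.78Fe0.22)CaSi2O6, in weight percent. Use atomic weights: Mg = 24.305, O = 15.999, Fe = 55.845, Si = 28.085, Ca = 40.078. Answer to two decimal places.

53.77 wt%

Molar mass of (Mg0.78Fe0.22)CaSi2O6 = 0.78×24.305 + 0.22×55.845 + 1×40.078 + 2×28.085 + 6×15.999 = 223.486 g/mol.
Each formula unit contains 2 Si, equivalent to 2/1 = 2.0000 mol SiO2.
M(SiO2) = 1×28.085 + 2×15.999 = 60.083 g/mol.
Mass of SiO2 per formula unit = 2.0000 × 60.083 = 120.166 g.
SiO2 wt% = 120.166 / 223.486 × 100 = 53.77%.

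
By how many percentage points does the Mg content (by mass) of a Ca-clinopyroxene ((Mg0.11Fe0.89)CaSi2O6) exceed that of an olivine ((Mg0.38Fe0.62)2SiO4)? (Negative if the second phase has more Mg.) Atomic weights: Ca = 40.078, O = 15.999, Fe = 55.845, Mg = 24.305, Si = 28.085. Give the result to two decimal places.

M((Mg0.11Fe0.89)CaSi2O6) = 244.618 g/mol, so wt% Mg = 2.674/244.618 × 100 = 1.09%.
M((Mg0.38Fe0.62)2SiO4) = 179.801 g/mol, so wt% Mg = 18.472/179.801 × 100 = 10.27%.
1.09 − 10.27 = -9.18 pp.

-9.18 percentage points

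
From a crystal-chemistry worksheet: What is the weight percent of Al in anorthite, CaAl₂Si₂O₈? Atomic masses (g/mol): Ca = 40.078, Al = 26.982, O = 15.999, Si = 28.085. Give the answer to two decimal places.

M(CaAl₂Si₂O₈) = 278.204 g/mol.
Al contributes 2 × 26.982 = 53.964 g per mole.
53.964/278.204 = 0.1940 → 19.40%.

19.40 mass %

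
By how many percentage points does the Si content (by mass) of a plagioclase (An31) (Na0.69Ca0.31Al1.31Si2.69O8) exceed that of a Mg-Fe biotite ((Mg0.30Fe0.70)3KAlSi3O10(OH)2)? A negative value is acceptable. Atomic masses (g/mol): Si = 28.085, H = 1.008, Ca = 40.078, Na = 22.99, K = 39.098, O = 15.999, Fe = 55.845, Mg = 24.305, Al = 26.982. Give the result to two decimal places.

10.85 percentage points

M(Na0.69Ca0.31Al1.31Si2.69O8) = 267.174 g/mol, so wt% Si = 75.549/267.174 × 100 = 28.28%.
M((Mg0.30Fe0.70)3KAlSi3O10(OH)2) = 483.488 g/mol, so wt% Si = 84.255/483.488 × 100 = 17.43%.
28.28 − 17.43 = 10.85 pp.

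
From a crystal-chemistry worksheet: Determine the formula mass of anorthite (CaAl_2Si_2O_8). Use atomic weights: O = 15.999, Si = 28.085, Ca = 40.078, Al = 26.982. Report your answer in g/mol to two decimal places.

278.20 g/mol

Ca: 1 × 40.078 = 40.0780
Al: 2 × 26.982 = 53.9640
Si: 2 × 28.085 = 56.1700
O: 8 × 15.999 = 127.9920
Summing the contributions gives the formula mass.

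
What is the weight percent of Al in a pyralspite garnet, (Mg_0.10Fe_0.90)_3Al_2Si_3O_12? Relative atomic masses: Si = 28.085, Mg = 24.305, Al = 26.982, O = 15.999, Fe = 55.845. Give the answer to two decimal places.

M((Mg_0.10Fe_0.90)_3Al_2Si_3O_12) = 488.280 g/mol.
Al contributes 2 × 26.982 = 53.964 g per mole.
53.964/488.280 = 0.1105 → 11.05%.

11.05 mass %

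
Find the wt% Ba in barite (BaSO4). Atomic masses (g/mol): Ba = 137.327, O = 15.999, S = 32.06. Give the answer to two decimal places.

58.84 mass %

Formula mass = 1·137.327 + 1·32.06 + 4·15.999 = 233.383 g/mol, of which 137.327 g is Ba.
So Ba makes up 137.327/233.383 = 0.5884 of the mass, i.e. 58.84%.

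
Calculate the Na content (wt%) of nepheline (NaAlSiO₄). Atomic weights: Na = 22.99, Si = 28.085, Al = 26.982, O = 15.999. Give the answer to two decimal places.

16.18 wt%

Formula mass = 1*22.99 + 1*26.982 + 1*28.085 + 4*15.999 = 142.053 g/mol, of which 22.990 g is Na.
So Na makes up 22.990/142.053 = 0.1618 of the mass, i.e. 16.18%.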